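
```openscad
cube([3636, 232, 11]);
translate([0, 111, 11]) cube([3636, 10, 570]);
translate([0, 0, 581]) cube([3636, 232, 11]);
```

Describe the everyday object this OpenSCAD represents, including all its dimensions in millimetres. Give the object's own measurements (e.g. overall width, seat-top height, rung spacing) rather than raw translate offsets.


An I-beam lying along x, 3636 mm long. Overall section height 592 mm. Two flanges 232 mm wide (y) and 11 mm thick, one on the floor and one at the top; a web 10 mm thick runs between them, centred on the flange width.


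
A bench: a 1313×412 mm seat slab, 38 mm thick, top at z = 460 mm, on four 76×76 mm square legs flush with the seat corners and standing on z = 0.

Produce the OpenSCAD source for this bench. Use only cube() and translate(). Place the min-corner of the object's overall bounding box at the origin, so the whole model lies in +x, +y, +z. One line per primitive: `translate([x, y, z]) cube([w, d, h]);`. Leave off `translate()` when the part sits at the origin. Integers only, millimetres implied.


translate([0, 0, 422]) cube([1313, 412, 38]);
cube([76, 76, 422]);
translate([0, 336, 0]) cube([76, 76, 422]);
translate([1237, 0, 0]) cube([76, 76, 422]);
translate([1237, 336, 0]) cube([76, 76, 422]);


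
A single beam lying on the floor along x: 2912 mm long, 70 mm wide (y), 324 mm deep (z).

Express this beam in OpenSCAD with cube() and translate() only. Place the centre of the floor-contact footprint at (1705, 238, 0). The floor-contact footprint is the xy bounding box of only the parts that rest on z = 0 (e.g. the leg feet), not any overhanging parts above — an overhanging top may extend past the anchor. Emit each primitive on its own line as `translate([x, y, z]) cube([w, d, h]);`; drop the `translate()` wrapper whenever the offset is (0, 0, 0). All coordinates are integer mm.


translate([249, 203, 0]) cube([2912, 70, 324]);


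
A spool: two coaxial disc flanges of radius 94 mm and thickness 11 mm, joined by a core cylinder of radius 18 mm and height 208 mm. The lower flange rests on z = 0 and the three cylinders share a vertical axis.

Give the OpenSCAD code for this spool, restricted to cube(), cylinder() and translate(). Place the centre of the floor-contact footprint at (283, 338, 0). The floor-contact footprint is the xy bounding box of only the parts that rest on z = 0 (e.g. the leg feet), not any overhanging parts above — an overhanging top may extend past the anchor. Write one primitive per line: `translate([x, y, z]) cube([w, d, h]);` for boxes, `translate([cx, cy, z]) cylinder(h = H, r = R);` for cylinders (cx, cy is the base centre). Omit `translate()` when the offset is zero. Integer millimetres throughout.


translate([283, 338, 0]) cylinder(h = 11, r = 94);
translate([283, 338, 11]) cylinder(h = 208, r = 18);
translate([283, 338, 219]) cylinder(h = 11, r = 94);


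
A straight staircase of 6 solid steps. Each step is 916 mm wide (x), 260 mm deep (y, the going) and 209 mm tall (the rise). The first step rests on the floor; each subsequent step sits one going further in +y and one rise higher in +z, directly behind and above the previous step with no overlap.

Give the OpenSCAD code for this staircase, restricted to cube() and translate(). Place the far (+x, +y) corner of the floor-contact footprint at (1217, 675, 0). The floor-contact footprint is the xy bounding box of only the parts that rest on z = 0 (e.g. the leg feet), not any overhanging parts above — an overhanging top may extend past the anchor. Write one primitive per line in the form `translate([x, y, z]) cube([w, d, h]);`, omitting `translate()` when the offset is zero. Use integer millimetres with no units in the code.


translate([301, 415, 0]) cube([916, 260, 209]);
translate([301, 675, 209]) cube([916, 260, 209]);
translate([301, 935, 418]) cube([916, 260, 209]);
translate([301, 1195, 627]) cube([916, 260, 209]);
translate([301, 1455, 836]) cube([916, 260, 209]);
translate([301, 1715, 1045]) cube([916, 260, 209]);


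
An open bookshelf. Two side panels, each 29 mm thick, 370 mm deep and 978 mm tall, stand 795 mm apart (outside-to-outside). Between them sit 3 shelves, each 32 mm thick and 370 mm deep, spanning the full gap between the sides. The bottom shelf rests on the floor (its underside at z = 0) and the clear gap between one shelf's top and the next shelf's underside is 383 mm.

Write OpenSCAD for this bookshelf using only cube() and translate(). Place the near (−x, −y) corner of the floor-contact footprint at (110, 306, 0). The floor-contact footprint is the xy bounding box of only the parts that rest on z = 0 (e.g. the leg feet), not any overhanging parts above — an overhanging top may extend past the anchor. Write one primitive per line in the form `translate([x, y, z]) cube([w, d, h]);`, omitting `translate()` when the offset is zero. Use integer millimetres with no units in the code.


translate([110, 306, 0]) cube([29, 370, 978]);
translate([876, 306, 0]) cube([29, 370, 978]);
translate([139, 306, 0]) cube([737, 370, 32]);
translate([139, 306, 415]) cube([737, 370, 32]);
translate([139, 306, 830]) cube([737, 370, 32]);


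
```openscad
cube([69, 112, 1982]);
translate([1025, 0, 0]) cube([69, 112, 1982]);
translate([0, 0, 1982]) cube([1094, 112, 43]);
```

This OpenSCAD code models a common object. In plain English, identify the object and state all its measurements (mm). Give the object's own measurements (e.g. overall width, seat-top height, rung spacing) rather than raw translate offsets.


A door frame. The clear opening is 956 mm wide and 1982 mm high. Two 69 mm wide jambs, 112 mm deep, stand either side of the opening from the floor to the top of the opening. A 43 mm thick head sits across the top of both jambs, spanning the full outside width of the frame.


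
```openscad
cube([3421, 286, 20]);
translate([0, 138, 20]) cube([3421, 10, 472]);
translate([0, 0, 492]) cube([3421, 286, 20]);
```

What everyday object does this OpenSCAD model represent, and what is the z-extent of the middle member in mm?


An I-beam. The web height is 472 mm.

Two wide flanges with a thin centred web — an I-beam. Overall 512 mm minus two 20 mm flanges gives a web of 512 − 2·20 = 472 mm.


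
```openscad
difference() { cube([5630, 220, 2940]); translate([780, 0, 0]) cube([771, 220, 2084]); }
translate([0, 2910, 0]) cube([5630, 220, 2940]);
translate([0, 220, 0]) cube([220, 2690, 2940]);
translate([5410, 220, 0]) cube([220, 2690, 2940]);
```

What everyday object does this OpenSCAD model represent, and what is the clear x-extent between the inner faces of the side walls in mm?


A single room. The interior width is 5190 mm.

Four walls enclosing a rectangle with a door in the front wall — a room. Outside width 5630 minus two 220 mm walls gives 5190 mm.


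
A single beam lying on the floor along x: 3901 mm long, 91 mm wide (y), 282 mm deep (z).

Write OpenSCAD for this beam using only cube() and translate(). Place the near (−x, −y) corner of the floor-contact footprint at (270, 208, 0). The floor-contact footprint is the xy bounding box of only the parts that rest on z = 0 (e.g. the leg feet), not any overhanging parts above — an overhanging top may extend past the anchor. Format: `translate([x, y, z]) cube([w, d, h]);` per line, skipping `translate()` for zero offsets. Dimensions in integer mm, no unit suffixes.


translate([270, 208, 0]) cube([3901, 91, 282]);


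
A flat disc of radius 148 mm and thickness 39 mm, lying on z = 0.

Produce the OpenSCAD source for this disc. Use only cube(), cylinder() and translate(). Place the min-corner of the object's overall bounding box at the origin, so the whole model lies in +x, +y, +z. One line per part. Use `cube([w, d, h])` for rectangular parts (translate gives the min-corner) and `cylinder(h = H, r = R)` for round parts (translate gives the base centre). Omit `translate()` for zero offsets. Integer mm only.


translate([148, 148, 0]) cylinder(h = 39, r = 148);


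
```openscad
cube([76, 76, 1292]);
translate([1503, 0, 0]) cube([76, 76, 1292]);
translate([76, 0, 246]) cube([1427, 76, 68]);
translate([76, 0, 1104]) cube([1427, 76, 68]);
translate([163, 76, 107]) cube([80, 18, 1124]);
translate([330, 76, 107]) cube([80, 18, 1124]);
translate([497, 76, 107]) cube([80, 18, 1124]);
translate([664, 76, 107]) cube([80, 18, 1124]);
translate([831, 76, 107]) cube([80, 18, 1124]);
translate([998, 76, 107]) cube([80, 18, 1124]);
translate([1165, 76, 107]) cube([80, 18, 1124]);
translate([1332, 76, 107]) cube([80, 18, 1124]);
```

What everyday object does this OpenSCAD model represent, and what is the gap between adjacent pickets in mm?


A fence section. The picket gap is 87 mm.

Two posts, two rails, 8 pickets — a fence section. Span 1427 mm holds 8 pickets of 80 mm with 9 equal gaps: ⌊(1427 − 8·80) / 9⌋ = 87 mm.


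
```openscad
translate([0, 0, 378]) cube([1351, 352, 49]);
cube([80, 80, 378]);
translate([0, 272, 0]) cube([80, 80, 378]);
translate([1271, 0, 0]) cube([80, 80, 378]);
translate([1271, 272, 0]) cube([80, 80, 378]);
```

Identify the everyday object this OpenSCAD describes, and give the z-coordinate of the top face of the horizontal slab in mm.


A bench. The seat-top height is 427 mm.

A long slab on four corner posts — a bench. The slab sits at z = 378 with thickness 49, so the top is 378 + 49 = 427 mm.


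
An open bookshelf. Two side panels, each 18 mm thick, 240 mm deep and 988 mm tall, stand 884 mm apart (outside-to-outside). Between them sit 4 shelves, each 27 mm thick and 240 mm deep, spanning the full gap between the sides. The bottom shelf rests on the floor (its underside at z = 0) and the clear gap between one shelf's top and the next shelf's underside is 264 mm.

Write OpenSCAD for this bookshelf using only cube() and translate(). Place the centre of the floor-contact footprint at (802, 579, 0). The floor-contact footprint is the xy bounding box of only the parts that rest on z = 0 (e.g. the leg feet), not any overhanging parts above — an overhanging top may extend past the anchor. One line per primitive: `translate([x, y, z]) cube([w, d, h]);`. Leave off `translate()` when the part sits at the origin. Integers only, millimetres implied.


translate([360, 459, 0]) cube([18, 240, 988]);
translate([1226, 459, 0]) cube([18, 240, 988]);
translate([378, 459, 0]) cube([848, 240, 27]);
translate([378, 459, 291]) cube([848, 240, 27]);
translate([378, 459, 582]) cube([848, 240, 27]);
translate([378, 459, 873]) cube([848, 240, 27]);


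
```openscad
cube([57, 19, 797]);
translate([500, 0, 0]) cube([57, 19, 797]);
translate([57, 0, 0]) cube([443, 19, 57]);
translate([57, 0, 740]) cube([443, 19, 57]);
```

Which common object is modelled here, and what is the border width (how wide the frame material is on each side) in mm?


A picture frame. The border width is 57 mm.

Four thin pieces enclosing a rectangular opening — a picture frame. The two full-height stiles are 797 mm tall; the top rail sits at z = 740 and is 57 mm tall, so the border above the opening is 797 − 740 = 57 mm, matching the stile x-width.


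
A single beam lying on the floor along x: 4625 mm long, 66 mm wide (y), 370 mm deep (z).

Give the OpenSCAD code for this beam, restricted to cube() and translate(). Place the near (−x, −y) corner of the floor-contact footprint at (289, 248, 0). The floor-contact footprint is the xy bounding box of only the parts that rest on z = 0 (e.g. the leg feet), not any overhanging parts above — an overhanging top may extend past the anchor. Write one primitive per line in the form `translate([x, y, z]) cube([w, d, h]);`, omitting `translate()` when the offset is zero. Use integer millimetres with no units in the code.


translate([289, 248, 0]) cube([4625, 66, 370]);


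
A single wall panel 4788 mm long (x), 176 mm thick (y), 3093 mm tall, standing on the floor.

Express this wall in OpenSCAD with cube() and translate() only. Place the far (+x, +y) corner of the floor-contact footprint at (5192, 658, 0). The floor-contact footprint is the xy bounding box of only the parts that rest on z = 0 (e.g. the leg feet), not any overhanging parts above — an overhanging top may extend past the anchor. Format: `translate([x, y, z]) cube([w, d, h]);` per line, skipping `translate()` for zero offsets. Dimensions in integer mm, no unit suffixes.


translate([404, 482, 0]) cube([4788, 176, 3093]);


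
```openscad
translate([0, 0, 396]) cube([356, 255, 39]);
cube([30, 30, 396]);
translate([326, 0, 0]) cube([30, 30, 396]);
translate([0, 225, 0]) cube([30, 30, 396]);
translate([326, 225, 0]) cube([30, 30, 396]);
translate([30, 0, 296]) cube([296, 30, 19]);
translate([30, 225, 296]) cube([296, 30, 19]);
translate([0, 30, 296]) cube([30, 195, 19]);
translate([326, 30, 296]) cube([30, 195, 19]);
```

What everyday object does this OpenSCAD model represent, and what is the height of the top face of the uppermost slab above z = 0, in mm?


A stool. The seat height is 435 mm.

A 356×255×39 slab at z = 396 on four corner posts — a stool. The seat top is 396 + 39 = 435 mm.


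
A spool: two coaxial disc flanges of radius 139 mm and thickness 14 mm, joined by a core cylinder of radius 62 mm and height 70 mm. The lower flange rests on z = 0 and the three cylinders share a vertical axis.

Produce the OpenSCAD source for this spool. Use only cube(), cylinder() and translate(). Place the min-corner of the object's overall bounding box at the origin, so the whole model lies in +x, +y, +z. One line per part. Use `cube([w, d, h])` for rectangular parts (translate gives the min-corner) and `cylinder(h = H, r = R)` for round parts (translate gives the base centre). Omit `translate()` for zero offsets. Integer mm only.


translate([139, 139, 0]) cylinder(h = 14, r = 139);
translate([139, 139, 14]) cylinder(h = 70, r = 62);
translate([139, 139, 84]) cylinder(h = 14, r = 139);


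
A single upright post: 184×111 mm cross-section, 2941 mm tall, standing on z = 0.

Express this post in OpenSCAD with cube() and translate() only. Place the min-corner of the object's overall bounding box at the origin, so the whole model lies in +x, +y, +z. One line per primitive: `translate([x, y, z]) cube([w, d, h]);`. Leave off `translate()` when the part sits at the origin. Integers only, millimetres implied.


cube([184, 111, 2941]);


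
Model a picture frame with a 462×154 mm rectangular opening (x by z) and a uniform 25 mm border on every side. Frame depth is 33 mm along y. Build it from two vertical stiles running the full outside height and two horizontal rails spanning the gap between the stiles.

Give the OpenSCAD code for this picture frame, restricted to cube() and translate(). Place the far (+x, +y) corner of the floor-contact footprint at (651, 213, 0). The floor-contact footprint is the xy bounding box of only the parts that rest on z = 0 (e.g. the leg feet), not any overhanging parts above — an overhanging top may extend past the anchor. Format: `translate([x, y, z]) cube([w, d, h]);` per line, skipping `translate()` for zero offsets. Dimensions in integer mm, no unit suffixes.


translate([139, 180, 0]) cube([25, 33, 204]);
translate([626, 180, 0]) cube([25, 33, 204]);
translate([164, 180, 0]) cube([462, 33, 25]);
translate([164, 180, 179]) cube([462, 33, 25]);


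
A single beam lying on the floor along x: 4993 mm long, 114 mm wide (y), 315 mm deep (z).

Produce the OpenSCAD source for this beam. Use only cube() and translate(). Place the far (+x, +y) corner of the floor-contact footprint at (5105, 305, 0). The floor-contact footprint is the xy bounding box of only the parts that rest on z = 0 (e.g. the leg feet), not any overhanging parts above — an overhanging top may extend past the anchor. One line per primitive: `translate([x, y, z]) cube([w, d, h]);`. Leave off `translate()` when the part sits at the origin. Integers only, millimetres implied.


translate([112, 191, 0]) cube([4993, 114, 315]);


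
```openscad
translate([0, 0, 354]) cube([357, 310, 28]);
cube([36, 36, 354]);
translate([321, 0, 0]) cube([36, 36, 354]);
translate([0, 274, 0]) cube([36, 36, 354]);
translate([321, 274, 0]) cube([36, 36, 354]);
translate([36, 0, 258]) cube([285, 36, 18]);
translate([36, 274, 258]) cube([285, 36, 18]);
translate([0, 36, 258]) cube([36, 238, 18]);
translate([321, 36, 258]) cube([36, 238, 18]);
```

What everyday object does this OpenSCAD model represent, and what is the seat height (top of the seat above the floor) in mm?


A stool. The seat height is 382 mm.

A 357×310×28 slab at z = 354 on four corner posts — a stool. The seat top is 354 + 28 = 382 mm.


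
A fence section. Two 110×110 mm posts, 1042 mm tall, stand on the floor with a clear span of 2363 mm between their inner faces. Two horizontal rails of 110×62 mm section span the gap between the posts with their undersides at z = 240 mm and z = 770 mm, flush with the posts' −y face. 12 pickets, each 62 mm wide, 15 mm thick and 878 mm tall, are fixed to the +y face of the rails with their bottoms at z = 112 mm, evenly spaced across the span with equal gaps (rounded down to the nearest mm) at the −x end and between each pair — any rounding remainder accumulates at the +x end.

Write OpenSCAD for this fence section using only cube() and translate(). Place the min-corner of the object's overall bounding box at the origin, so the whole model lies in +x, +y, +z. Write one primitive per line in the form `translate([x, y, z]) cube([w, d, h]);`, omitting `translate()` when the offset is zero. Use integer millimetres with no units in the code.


cube([110, 110, 1042]);
translate([2473, 0, 0]) cube([110, 110, 1042]);
translate([110, 0, 240]) cube([2363, 110, 62]);
translate([110, 0, 770]) cube([2363, 110, 62]);
translate([234, 110, 112]) cube([62, 15, 878]);
translate([420, 110, 112]) cube([62, 15, 878]);
translate([606, 110, 112]) cube([62, 15, 878]);
translate([792, 110, 112]) cube([62, 15, 878]);
translate([978, 110, 112]) cube([62, 15, 878]);
translate([1164, 110, 112]) cube([62, 15, 878]);
translate([1350, 110, 112]) cube([62, 15, 878]);
translate([1536, 110, 112]) cube([62, 15, 878]);
translate([1722, 110, 112]) cube([62, 15, 878]);
translate([1908, 110, 112]) cube([62, 15, 878]);
translate([2094, 110, 112]) cube([62, 15, 878]);
translate([2280, 110, 112]) cube([62, 15, 878]);


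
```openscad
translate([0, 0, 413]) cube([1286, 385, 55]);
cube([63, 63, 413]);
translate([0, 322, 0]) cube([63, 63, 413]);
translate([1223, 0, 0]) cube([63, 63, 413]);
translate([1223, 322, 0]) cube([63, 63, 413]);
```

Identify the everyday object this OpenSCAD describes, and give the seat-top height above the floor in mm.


A bench. The seat-top height is 468 mm.

A long slab on four corner posts — a bench. The slab sits at z = 413 with thickness 55, so the top is 413 + 55 = 468 mm.


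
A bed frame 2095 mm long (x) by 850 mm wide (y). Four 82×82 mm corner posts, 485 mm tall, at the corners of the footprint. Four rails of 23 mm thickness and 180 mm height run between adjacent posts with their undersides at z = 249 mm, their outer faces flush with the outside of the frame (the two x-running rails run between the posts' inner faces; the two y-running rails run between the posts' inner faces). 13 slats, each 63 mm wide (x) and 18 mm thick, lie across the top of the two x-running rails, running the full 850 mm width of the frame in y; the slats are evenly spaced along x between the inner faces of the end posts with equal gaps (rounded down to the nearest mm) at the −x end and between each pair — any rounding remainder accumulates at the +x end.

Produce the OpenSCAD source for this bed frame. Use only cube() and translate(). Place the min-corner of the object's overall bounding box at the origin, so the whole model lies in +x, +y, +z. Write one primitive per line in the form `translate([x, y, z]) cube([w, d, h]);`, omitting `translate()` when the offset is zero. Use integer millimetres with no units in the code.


cube([82, 82, 485]);
translate([0, 768, 0]) cube([82, 82, 485]);
translate([2013, 0, 0]) cube([82, 82, 485]);
translate([2013, 768, 0]) cube([82, 82, 485]);
translate([82, 0, 249]) cube([1931, 23, 180]);
translate([82, 827, 249]) cube([1931, 23, 180]);
translate([0, 82, 249]) cube([23, 686, 180]);
translate([2072, 82, 249]) cube([23, 686, 180]);
translate([161, 0, 429]) cube([63, 850, 18]);
translate([303, 0, 429]) cube([63, 850, 18]);
translate([445, 0, 429]) cube([63, 850, 18]);
translate([587, 0, 429]) cube([63, 850, 18]);
translate([729, 0, 429]) cube([63, 850, 18]);
translate([871, 0, 429]) cube([63, 850, 18]);
translate([1013, 0, 429]) cube([63, 850, 18]);
translate([1155, 0, 429]) cube([63, 850, 18]);
translate([1297, 0, 429]) cube([63, 850, 18]);
translate([1439, 0, 429]) cube([63, 850, 18]);
translate([1581, 0, 429]) cube([63, 850, 18]);
translate([1723, 0, 429]) cube([63, 850, 18]);
translate([1865, 0, 429]) cube([63, 850, 18]);


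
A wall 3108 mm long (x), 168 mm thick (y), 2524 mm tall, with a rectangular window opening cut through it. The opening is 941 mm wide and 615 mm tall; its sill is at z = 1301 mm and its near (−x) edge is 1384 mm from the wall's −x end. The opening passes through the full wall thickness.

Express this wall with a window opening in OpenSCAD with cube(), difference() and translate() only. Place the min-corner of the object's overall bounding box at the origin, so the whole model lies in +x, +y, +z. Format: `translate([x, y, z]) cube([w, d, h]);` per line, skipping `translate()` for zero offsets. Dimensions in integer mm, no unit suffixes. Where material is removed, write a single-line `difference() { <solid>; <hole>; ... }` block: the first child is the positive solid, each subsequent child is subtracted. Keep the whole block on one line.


difference() { cube([3108, 168, 2524]); translate([1384, 0, 1301]) cube([941, 168, 615]); }


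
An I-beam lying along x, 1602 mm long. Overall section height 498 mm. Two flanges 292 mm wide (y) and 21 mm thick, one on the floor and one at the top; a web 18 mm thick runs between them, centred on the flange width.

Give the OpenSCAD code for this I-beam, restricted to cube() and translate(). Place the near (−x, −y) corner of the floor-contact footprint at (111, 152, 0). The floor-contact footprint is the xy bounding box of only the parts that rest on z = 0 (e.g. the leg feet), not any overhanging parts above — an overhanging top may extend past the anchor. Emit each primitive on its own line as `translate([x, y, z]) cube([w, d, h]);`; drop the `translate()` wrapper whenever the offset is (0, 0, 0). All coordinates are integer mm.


translate([111, 152, 0]) cube([1602, 292, 21]);
translate([111, 289, 21]) cube([1602, 18, 456]);
translate([111, 152, 477]) cube([1602, 292, 21]);


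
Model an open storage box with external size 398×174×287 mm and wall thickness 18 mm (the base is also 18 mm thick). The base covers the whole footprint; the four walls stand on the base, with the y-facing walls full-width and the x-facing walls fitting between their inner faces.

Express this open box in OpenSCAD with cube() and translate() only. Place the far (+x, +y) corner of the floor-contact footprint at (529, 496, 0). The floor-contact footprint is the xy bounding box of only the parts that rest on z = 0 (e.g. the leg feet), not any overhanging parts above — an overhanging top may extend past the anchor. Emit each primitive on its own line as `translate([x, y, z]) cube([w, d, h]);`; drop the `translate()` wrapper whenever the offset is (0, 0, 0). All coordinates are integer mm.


translate([131, 322, 0]) cube([398, 174, 18]);
translate([131, 322, 18]) cube([398, 18, 269]);
translate([131, 478, 18]) cube([398, 18, 269]);
translate([131, 340, 18]) cube([18, 138, 269]);
translate([511, 340, 18]) cube([18, 138, 269]);


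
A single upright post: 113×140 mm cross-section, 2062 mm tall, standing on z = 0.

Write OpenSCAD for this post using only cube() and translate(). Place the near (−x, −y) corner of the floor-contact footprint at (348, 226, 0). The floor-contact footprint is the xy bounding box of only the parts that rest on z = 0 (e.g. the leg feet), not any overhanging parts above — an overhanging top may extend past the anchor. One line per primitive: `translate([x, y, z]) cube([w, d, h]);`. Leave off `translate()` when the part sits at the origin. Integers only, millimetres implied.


translate([348, 226, 0]) cube([113, 140, 2062]);


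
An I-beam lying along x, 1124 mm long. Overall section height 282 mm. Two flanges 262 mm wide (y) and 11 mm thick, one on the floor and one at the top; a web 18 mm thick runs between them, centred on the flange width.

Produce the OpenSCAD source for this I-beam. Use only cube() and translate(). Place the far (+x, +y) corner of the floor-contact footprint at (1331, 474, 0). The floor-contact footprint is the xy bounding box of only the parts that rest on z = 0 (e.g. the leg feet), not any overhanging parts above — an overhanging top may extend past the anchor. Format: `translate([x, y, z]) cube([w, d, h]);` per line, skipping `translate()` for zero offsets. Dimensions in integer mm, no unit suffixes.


translate([207, 212, 0]) cube([1124, 262, 11]);
translate([207, 334, 11]) cube([1124, 18, 260]);
translate([207, 212, 271]) cube([1124, 262, 11]);


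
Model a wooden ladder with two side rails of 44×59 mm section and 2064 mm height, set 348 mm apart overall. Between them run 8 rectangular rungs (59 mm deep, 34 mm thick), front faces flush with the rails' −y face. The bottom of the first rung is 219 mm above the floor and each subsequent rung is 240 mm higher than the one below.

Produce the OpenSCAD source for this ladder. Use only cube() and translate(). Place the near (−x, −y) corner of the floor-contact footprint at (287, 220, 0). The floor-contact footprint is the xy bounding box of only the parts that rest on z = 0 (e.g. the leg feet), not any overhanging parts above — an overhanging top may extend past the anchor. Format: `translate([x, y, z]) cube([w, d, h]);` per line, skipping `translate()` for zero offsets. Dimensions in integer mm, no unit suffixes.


// rung span = 348 - 2*44 = 260
// rung[k] z = 219 + k*240
translate([287, 220, 0]) cube([44, 59, 2064]);
translate([591, 220, 0]) cube([44, 59, 2064]);
translate([331, 220, 219]) cube([260, 59, 34]);
translate([331, 220, 459]) cube([260, 59, 34]);
translate([331, 220, 699]) cube([260, 59, 34]);
translate([331, 220, 939]) cube([260, 59, 34]);
translate([331, 220, 1179]) cube([260, 59, 34]);
translate([331, 220, 1419]) cube([260, 59, 34]);
translate([331, 220, 1659]) cube([260, 59, 34]);
translate([331, 220, 1899]) cube([260, 59, 34]);


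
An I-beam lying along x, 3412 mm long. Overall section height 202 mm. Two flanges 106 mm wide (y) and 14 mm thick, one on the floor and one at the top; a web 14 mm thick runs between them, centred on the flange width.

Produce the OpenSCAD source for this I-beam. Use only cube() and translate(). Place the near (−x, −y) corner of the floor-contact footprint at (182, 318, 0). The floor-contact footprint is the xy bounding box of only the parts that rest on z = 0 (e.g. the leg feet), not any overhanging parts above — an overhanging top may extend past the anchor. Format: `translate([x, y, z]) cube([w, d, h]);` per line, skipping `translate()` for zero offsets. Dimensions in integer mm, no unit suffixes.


translate([182, 318, 0]) cube([3412, 106, 14]);
translate([182, 364, 14]) cube([3412, 14, 174]);
translate([182, 318, 188]) cube([3412, 106, 14]);


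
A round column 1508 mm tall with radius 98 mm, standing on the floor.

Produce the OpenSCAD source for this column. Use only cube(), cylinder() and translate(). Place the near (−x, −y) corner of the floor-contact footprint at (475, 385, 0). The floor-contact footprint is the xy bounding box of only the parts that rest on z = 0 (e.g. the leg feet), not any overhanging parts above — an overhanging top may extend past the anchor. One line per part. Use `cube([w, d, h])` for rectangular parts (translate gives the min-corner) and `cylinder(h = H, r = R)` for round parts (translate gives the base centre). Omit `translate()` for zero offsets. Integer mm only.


translate([573, 483, 0]) cylinder(h = 1508, r = 98);


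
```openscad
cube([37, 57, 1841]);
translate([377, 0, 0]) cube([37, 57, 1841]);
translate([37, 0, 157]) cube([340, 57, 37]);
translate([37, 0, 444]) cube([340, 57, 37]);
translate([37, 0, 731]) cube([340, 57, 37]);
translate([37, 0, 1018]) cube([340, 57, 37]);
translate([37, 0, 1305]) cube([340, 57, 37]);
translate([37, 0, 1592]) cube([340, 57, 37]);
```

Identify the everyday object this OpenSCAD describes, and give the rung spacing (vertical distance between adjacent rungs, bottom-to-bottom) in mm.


A ladder. The rung spacing is 287 mm.

Two tall 37×57 posts with 6 short bars between them — a ladder. Adjacent rungs sit at z = 157 and z = 444, so the spacing is 444 − 157 = 287 mm.


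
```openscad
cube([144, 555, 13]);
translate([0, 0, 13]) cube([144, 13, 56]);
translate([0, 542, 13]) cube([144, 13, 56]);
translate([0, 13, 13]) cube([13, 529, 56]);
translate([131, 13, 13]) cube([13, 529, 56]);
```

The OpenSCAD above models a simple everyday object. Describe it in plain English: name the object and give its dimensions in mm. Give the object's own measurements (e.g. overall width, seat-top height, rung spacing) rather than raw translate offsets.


An open-topped rectangular box: outside dimensions 144×555×69 mm, with a uniform wall and base thickness of 13 mm. The base is a full 144×555 slab on the floor; four walls sit on top of the base. The front and back walls (the −y and +y sides) span the full width; the two side walls fit between them.


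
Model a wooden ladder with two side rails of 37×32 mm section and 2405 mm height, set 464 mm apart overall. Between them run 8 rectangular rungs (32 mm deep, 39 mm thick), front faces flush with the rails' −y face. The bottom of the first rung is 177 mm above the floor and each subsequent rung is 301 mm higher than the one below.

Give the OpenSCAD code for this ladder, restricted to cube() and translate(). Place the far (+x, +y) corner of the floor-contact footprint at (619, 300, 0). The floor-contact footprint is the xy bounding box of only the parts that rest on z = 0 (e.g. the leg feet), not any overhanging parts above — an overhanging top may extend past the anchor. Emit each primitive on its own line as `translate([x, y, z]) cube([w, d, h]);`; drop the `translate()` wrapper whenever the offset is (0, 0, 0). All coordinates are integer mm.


translate([155, 268, 0]) cube([37, 32, 2405]);
translate([582, 268, 0]) cube([37, 32, 2405]);
translate([192, 268, 177]) cube([390, 32, 39]);
translate([192, 268, 478]) cube([390, 32, 39]);
translate([192, 268, 779]) cube([390, 32, 39]);
translate([192, 268, 1080]) cube([390, 32, 39]);
translate([192, 268, 1381]) cube([390, 32, 39]);
translate([192, 268, 1682]) cube([390, 32, 39]);
translate([192, 268, 1983]) cube([390, 32, 39]);
translate([192, 268, 2284]) cube([390, 32, 39]);


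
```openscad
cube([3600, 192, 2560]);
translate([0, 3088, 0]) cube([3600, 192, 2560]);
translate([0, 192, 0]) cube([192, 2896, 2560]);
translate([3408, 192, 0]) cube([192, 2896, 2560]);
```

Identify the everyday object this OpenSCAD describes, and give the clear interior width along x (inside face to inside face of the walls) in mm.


A house (or room) frame. The interior width is 3216 mm.

Four 2560 mm walls enclosing a rectangle with no floor or roof — a room or house frame. Outside width is 3600 mm and wall thickness is 192 mm, so the interior width is 3600 − 2 × 192 = 3216 mm.


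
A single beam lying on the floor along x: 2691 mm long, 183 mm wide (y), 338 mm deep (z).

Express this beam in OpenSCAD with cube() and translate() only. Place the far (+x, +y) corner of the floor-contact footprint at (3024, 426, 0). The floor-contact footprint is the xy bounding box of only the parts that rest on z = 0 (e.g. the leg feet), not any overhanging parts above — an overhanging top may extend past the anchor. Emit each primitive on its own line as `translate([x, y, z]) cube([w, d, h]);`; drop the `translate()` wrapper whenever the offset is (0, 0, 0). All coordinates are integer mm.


translate([333, 243, 0]) cube([2691, 183, 338]);


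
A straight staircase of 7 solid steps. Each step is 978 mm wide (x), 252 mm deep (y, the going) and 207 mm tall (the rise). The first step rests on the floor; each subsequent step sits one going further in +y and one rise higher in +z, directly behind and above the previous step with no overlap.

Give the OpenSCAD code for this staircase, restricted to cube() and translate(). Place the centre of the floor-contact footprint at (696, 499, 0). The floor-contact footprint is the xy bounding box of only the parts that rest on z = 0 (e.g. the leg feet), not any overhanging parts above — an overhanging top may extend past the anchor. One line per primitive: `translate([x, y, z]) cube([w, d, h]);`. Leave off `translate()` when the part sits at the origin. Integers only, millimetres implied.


translate([207, 373, 0]) cube([978, 252, 207]);
translate([207, 625, 207]) cube([978, 252, 207]);
translate([207, 877, 414]) cube([978, 252, 207]);
translate([207, 1129, 621]) cube([978, 252, 207]);
translate([207, 1381, 828]) cube([978, 252, 207]);
translate([207, 1633, 1035]) cube([978, 252, 207]);
translate([207, 1885, 1242]) cube([978, 252, 207]);


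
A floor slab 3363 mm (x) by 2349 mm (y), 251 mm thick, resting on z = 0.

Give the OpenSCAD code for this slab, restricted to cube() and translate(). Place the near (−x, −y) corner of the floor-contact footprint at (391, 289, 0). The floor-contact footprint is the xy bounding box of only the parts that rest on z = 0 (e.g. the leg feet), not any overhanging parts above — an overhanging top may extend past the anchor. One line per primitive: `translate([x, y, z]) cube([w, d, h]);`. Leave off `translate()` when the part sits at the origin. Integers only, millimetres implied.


translate([391, 289, 0]) cube([3363, 2349, 251]);


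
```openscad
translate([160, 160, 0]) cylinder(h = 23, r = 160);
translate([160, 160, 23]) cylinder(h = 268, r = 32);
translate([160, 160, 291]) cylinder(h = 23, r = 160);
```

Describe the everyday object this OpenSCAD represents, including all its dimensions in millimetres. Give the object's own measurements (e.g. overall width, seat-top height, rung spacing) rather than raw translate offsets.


A spool: two coaxial disc flanges of radius 160 mm and thickness 23 mm, joined by a core cylinder of radius 32 mm and height 268 mm. The lower flange rests on z = 0 and the three cylinders share a vertical axis.


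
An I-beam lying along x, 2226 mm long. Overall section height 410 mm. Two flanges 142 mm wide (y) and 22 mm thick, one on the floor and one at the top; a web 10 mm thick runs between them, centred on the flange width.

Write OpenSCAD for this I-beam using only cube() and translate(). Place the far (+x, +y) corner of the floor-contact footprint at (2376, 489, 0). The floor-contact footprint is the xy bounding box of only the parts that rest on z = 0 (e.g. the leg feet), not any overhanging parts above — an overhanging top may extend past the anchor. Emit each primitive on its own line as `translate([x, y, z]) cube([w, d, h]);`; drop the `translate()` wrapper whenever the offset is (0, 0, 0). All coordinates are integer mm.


translate([150, 347, 0]) cube([2226, 142, 22]);
translate([150, 413, 22]) cube([2226, 10, 366]);
translate([150, 347, 388]) cube([2226, 142, 22]);


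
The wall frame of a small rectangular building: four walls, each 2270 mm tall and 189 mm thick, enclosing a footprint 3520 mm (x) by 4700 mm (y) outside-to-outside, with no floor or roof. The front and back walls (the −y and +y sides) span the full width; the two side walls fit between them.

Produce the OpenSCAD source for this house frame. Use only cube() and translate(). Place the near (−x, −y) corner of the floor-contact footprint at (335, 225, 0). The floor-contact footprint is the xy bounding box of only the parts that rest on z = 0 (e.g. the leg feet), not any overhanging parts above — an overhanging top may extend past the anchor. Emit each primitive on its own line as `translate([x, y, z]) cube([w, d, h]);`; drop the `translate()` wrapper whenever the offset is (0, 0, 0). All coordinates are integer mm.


translate([335, 225, 0]) cube([3520, 189, 2270]);
translate([335, 4736, 0]) cube([3520, 189, 2270]);
translate([335, 414, 0]) cube([189, 4322, 2270]);
translate([3666, 414, 0]) cube([189, 4322, 2270]);


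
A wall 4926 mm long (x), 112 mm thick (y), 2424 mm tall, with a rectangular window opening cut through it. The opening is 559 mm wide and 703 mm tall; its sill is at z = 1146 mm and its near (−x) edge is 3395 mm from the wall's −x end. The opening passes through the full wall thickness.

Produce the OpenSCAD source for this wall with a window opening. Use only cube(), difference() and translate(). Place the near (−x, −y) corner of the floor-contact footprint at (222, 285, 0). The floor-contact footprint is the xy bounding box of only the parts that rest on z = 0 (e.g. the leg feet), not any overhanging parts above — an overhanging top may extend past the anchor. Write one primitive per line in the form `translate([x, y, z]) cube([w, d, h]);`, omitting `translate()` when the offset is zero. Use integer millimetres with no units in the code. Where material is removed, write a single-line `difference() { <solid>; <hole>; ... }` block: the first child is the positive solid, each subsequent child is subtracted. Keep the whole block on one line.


difference() { translate([222, 285, 0]) cube([4926, 112, 2424]); translate([3617, 285, 1146]) cube([559, 112, 703]); }


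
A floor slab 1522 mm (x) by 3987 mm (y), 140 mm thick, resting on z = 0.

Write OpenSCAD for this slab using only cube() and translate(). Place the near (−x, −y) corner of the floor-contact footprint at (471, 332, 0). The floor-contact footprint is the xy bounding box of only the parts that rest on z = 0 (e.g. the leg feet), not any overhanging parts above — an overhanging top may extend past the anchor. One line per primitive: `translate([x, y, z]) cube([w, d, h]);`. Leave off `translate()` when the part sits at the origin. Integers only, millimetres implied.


translate([471, 332, 0]) cube([1522, 3987, 140]);


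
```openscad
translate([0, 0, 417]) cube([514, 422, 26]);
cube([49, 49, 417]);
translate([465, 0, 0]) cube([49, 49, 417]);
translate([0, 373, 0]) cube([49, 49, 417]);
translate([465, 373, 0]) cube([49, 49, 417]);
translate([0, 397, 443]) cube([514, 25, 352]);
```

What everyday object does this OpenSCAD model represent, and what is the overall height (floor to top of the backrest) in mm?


A chair. The overall height is 795 mm.

A slab on four corner posts with a tall panel at the back — a chair. The seat slab sits at z = 417 with thickness 26, and the 352 mm backrest starts at the seat top, so the overall height is 417 + 26 + 352 = 795 mm.


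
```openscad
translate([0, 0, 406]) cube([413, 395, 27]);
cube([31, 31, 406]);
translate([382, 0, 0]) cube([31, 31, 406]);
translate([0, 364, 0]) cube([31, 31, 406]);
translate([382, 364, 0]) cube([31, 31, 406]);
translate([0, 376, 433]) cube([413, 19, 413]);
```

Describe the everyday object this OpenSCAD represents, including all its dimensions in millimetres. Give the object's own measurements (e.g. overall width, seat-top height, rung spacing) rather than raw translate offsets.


A chair. The seat is a 413×395×27 mm slab with its top at z = 433 mm, on four 31×31 mm corner legs (flush with the seat edges, standing on z = 0). A flat backrest 19 mm thick, 413 mm tall, spans the full seat width and rises from the seat top along its +y edge, rear face flush with the rear of the seat.


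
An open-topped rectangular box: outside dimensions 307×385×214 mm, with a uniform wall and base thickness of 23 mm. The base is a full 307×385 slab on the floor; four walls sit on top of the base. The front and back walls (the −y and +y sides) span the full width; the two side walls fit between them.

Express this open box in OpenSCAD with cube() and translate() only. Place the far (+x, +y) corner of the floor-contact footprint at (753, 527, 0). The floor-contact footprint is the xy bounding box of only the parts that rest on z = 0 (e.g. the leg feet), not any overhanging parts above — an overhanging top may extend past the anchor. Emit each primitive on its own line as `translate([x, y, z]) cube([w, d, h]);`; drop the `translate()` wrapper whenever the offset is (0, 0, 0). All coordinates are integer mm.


translate([446, 142, 0]) cube([307, 385, 23]);
translate([446, 142, 23]) cube([307, 23, 191]);
translate([446, 504, 23]) cube([307, 23, 191]);
translate([446, 165, 23]) cube([23, 339, 191]);
translate([730, 165, 23]) cube([23, 339, 191]);
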